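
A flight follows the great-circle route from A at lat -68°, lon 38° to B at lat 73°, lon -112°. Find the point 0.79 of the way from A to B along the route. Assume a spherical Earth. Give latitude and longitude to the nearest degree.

≈ lat 54°, lon -34°

From cos δ = sin φ₁ sin φ₂ + cos φ₁ cos φ₂ cos Δλ, the central angle is δ ≈ 2.949 rad (169.0°).
Interpolate at f = 0.79 with slerp weights a = sin((1−f)δ)/sin δ ≈ 3.033, b = sin(fδ)/sin δ ≈ 3.792.
p = a·p₁ + b·p₂ ≈ (0.480, -0.328, 0.813); φ = arcsin(p_z) ≈ 54.43°, λ = atan2(p_y, p_x) ≈ -34.36°.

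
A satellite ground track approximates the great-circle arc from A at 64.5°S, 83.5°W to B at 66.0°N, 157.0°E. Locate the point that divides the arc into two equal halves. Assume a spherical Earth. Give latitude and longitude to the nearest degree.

≈ 1°N, 140°W

Write both endpoints as unit vectors p₁, p₂ with components (cos φ cos λ, cos φ sin λ, sin φ).
The central angle between the endpoints is δ = arccos(p₁·p₂) ≈ 2.716 rad (155.6°).
Interpolate at f = 1/2 with slerp weights a = sin((1−f)δ)/sin δ ≈ 2.367, b = sin(fδ)/sin δ ≈ 2.367.
p = a·p₁ + b·p₂ ≈ (-0.771, -0.636, 0.026); φ = arcsin(p_z) ≈ 1.49°, λ = atan2(p_y, p_x) ≈ -140.46°.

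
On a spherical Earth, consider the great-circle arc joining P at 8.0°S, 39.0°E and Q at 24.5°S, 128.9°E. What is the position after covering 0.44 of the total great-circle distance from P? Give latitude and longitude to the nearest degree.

From cos δ = sin φ₁ sin φ₂ + cos φ₁ cos φ₂ cos Δλ, the central angle is δ ≈ 1.511 rad (86.6°).
Interpolate at f = 0.44 with slerp weights a = sin((1−f)δ)/sin δ ≈ 0.750, b = sin(fδ)/sin δ ≈ 0.618.
p = a·p₁ + b·p₂ ≈ (0.224, 0.905, -0.361); φ = arcsin(p_z) ≈ -21.15°, λ = atan2(p_y, p_x) ≈ 76.10°.

≈ 21°S, 76°E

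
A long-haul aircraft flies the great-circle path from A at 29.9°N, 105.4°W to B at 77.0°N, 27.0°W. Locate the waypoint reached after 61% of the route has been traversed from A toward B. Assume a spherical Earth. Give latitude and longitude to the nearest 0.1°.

Convert each endpoint to a unit vector on the sphere (x = cos φ cos λ, y = cos φ sin λ, z = sin φ).
The central angle between the endpoints is δ = arccos(p₁·p₂) ≈ 1.018 rad (58.3°).
Interpolate at f = 0.61 with slerp weights a = sin((1−f)δ)/sin δ ≈ 0.454, b = sin(fδ)/sin δ ≈ 0.684.
p = a·p₁ + b·p₂ ≈ (0.032, -0.450, 0.893); φ = arcsin(p_z) ≈ 63.21°, λ = atan2(p_y, p_x) ≈ -85.87°.

≈ 63.2°N, 85.9°W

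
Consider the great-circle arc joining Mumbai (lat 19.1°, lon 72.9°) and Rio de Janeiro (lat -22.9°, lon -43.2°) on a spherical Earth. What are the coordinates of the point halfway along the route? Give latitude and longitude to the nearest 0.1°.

Write both endpoints as unit vectors p₁, p₂ with components (cos φ cos λ, cos φ sin λ, sin φ).
The central angle between the endpoints is δ = arccos(p₁·p₂) ≈ 2.106 rad (120.7°).
Interpolate at f = 1/2 with slerp weights a = sin((1−f)δ)/sin δ ≈ 1.010, b = sin(fδ)/sin δ ≈ 1.010.
p = a·p₁ + b·p₂ ≈ (0.959, 0.275, -0.063); φ = arcsin(p_z) ≈ -3.59°, λ = atan2(p_y, p_x) ≈ 16.02°.

≈ lat -3.6°, lon 16.0°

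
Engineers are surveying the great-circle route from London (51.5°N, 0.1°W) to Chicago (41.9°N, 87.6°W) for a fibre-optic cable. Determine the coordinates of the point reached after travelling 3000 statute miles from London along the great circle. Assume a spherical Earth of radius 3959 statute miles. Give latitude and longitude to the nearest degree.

≈ 50°N, 72°W

Convert each endpoint to a unit vector on the sphere (x = cos φ cos λ, y = cos φ sin λ, z = sin φ).
The central angle between the endpoints is δ = arccos(p₁·p₂) ≈ 0.997 rad (57.1°). The total great-circle distance is δ·R ≈ 0.997 × 3959 ≈ 3947 mi, so the target fraction is f = 3000/3947 ≈ 0.760.
Interpolate at f ≈ 0.760 with slerp weights a = sin((1−f)δ)/sin δ ≈ 0.282, b = sin(fδ)/sin δ ≈ 0.818.
p = a·p₁ + b·p₂ ≈ (0.201, -0.609, 0.767); φ = arcsin(p_z) ≈ 50.11°, λ = atan2(p_y, p_x) ≈ -71.72°.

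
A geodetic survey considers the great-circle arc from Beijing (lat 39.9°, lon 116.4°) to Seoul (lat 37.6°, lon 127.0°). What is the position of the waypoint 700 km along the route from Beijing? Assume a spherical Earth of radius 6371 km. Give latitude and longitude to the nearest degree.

The haversine formula gives a central angle δ ≈ 0.150 rad (8.6°) between the endpoints. The total great-circle distance is δ·R ≈ 0.150 × 6371 ≈ 953 km, so the target fraction is f = 700/953 ≈ 0.734.
Interpolate at f ≈ 0.734 with slerp weights a = sin((1−f)δ)/sin δ ≈ 0.267, b = sin(fδ)/sin δ ≈ 0.735.
p = a·p₁ + b·p₂ ≈ (-0.442, 0.649, 0.620); φ = arcsin(p_z) ≈ 38.30°, λ = atan2(p_y, p_x) ≈ 124.25°.

≈ lat 38°, lon 124°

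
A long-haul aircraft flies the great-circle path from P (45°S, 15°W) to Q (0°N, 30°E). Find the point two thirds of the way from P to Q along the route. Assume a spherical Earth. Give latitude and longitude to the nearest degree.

From cos δ = sin φ₁ sin φ₂ + cos φ₁ cos φ₂ cos Δλ, the central angle is δ ≈ 1.047 rad (60.0°).
Interpolate at f = 2/3 with slerp weights a = sin((1−f)δ)/sin δ ≈ 0.395, b = sin(fδ)/sin δ ≈ 0.742.
p = a·p₁ + b·p₂ ≈ (0.913, 0.299, -0.279); φ = arcsin(p_z) ≈ -16.22°, λ = atan2(p_y, p_x) ≈ 18.13°.

≈ (16°S, 18°E)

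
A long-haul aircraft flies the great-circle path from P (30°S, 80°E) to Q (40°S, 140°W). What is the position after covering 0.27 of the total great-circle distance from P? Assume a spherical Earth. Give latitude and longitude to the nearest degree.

≈ (52°S, 102°E)

Write both endpoints as unit vectors p₁, p₂ with components (cos φ cos λ, cos φ sin λ, sin φ).
The central angle between the endpoints is δ = arccos(p₁·p₂) ≈ 1.759 rad (100.8°).
Interpolate at f = 0.27 with slerp weights a = sin((1−f)δ)/sin δ ≈ 0.976, b = sin(fδ)/sin δ ≈ 0.465.
p = a·p₁ + b·p₂ ≈ (-0.126, 0.603, -0.787); φ = arcsin(p_z) ≈ -51.93°, λ = atan2(p_y, p_x) ≈ 101.82°.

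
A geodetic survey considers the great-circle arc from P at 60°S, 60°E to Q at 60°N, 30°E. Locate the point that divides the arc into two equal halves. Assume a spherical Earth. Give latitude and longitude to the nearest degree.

From cos δ = sin φ₁ sin φ₂ + cos φ₁ cos φ₂ cos Δλ, the central angle is δ ≈ 2.134 rad (122.2°).
Interpolate at f = 1/2 with slerp weights a = sin((1−f)δ)/sin δ ≈ 1.035, b = sin(fδ)/sin δ ≈ 1.035.
p = a·p₁ + b·p₂ ≈ (0.707, 0.707, 0.000); φ = arcsin(p_z) ≈ 0.00°, λ = atan2(p_y, p_x) ≈ 45.00°.

≈ 0°N, 45°E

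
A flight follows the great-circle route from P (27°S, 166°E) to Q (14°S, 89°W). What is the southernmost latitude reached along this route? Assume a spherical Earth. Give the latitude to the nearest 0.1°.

≈ 32.8°S

The great circle lies in the plane with unit normal n̂ = (p₁ × p₂)/|p₁ × p₂|.
Here n̂_z ≈ +0.841; the vertex latitude is φ_max = arccos|n̂_z| ≈ 32.8°.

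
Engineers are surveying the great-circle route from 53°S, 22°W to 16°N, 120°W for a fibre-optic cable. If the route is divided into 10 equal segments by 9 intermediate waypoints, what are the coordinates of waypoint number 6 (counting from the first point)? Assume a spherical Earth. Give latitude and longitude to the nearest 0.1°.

From cos δ = sin φ₁ sin φ₂ + cos φ₁ cos φ₂ cos Δλ, the central angle is δ ≈ 1.876 rad (107.5°).
Interpolate at f = 6/10 with slerp weights a = sin((1−f)δ)/sin δ ≈ 0.715, b = sin(fδ)/sin δ ≈ 0.946.
p = a·p₁ + b·p₂ ≈ (-0.056, -0.949, -0.310); φ = arcsin(p_z) ≈ -18.07°, λ = atan2(p_y, p_x) ≈ -93.37°.

≈ 18.1°S, 93.4°W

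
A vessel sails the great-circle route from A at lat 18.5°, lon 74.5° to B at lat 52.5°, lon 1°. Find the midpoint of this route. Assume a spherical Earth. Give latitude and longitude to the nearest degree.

≈ lat 41°, lon 47°

From cos δ = sin φ₁ sin φ₂ + cos φ₁ cos φ₂ cos Δλ, the central angle is δ ≈ 1.142 rad (65.4°).
Interpolate at f = 1/2 with slerp weights a = sin((1−f)δ)/sin δ ≈ 0.594, b = sin(fδ)/sin δ ≈ 0.594.
p = a·p₁ + b·p₂ ≈ (0.512, 0.549, 0.660); φ = arcsin(p_z) ≈ 41.30°, λ = atan2(p_y, p_x) ≈ 47.00°.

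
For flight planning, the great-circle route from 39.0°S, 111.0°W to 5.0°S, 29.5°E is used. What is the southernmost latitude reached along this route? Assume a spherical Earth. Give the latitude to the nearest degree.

The great circle lies in the plane with unit normal n̂ = (p₁ × p₂)/|p₁ × p₂|.
Here n̂_z ≈ +0.586; the vertex latitude is φ_max = arccos|n̂_z| ≈ 54.1°.

≈ 54°S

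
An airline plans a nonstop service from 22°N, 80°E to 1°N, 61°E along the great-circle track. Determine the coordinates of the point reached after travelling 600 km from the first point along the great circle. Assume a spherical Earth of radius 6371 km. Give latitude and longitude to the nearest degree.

≈ 18°N, 76°E

Convert each endpoint to a unit vector on the sphere (x = cos φ cos λ, y = cos φ sin λ, z = sin φ).
The central angle between the endpoints is δ = arccos(p₁·p₂) ≈ 0.488 rad (28.0°). The total great-circle distance is δ·R ≈ 0.488 × 6371 ≈ 3112 km, so the target fraction is f = 600/3112 ≈ 0.193.
Interpolate at f ≈ 0.193 with slerp weights a = sin((1−f)δ)/sin δ ≈ 0.819, b = sin(fδ)/sin δ ≈ 0.200.
p = a·p₁ + b·p₂ ≈ (0.229, 0.923, 0.310); φ = arcsin(p_z) ≈ 18.07°, λ = atan2(p_y, p_x) ≈ 76.07°.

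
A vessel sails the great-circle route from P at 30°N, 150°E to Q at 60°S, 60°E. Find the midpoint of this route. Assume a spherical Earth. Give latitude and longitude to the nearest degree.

The haversine formula gives a central angle δ ≈ 2.019 rad (115.7°) between the endpoints.
Interpolate at f = 1/2 with slerp weights a = sin((1−f)δ)/sin δ ≈ 0.939, b = sin(fδ)/sin δ ≈ 0.939.
p = a·p₁ + b·p₂ ≈ (-0.470, 0.813, -0.344); φ = arcsin(p_z) ≈ -20.10°, λ = atan2(p_y, p_x) ≈ 120.00°.

≈ 20°S, 120°E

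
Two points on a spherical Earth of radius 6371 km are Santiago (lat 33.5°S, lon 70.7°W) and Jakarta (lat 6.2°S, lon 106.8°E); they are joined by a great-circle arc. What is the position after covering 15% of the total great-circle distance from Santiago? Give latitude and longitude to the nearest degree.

Convert each endpoint to a unit vector on the sphere (x = cos φ cos λ, y = cos φ sin λ, z = sin φ).
The central angle between the endpoints is δ = arccos(p₁·p₂) ≈ 2.447 rad (140.2°).
Interpolate at f = 0.15 with slerp weights a = sin((1−f)δ)/sin δ ≈ 1.365, b = sin(fδ)/sin δ ≈ 0.561.
p = a·p₁ + b·p₂ ≈ (0.215, -0.540, -0.814); φ = arcsin(p_z) ≈ -54.47°, λ = atan2(p_y, p_x) ≈ -68.30°.

≈ lat 54°S, lon 68°W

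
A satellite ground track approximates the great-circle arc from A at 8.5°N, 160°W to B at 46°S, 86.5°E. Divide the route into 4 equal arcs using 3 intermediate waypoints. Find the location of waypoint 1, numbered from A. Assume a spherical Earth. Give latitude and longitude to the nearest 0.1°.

Convert each endpoint to a unit vector on the sphere (x = cos φ cos λ, y = cos φ sin λ, z = sin φ).
The central angle between the endpoints is δ = arccos(p₁·p₂) ≈ 1.961 rad (112.4°).
Interpolate at f = 1/4 with slerp weights a = sin((1−f)δ)/sin δ ≈ 1.076, b = sin(fδ)/sin δ ≈ 0.509.
p = a·p₁ + b·p₂ ≈ (-0.978, -0.011, -0.207); φ = arcsin(p_z) ≈ -11.96°, λ = atan2(p_y, p_x) ≈ -179.36°.

≈ 12.0°S, 179.4°W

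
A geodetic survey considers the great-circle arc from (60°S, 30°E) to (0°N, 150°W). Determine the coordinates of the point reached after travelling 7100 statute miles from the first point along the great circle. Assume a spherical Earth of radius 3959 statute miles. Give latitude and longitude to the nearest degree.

Convert each endpoint to a unit vector on the sphere (x = cos φ cos λ, y = cos φ sin λ, z = sin φ).
The central angle between the endpoints is δ = arccos(p₁·p₂) ≈ 2.094 rad (120.0°). The total great-circle distance is δ·R ≈ 2.094 × 3959 ≈ 8292 mi, so the target fraction is f = 7100/8292 ≈ 0.856.
Interpolate at f ≈ 0.856 with slerp weights a = sin((1−f)δ)/sin δ ≈ 0.342, b = sin(fδ)/sin δ ≈ 1.126.
p = a·p₁ + b·p₂ ≈ (-0.827, -0.478, -0.296); φ = arcsin(p_z) ≈ -17.25°, λ = atan2(p_y, p_x) ≈ -150.00°.

≈ (17°S, 150°W)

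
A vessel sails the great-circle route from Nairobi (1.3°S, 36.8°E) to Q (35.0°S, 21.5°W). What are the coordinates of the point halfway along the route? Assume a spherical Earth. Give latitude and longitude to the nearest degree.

Write both endpoints as unit vectors p₁, p₂ with components (cos φ cos λ, cos φ sin λ, sin φ).
The central angle between the endpoints is δ = arccos(p₁·p₂) ≈ 1.111 rad (63.7°).
Interpolate at f = 1/2 with slerp weights a = sin((1−f)δ)/sin δ ≈ 0.589, b = sin(fδ)/sin δ ≈ 0.589.
p = a·p₁ + b·p₂ ≈ (0.920, 0.176, -0.351); φ = arcsin(p_z) ≈ -20.55°, λ = atan2(p_y, p_x) ≈ 10.82°.

≈ (21°S, 11°E)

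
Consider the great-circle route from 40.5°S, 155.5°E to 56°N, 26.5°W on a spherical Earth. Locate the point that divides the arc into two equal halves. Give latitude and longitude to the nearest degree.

≈ 42°N, 161°E

From cos δ = sin φ₁ sin φ₂ + cos φ₁ cos φ₂ cos Δλ, the central angle is δ ≈ 2.870 rad (164.4°).
Interpolate at f = 1/2 with slerp weights a = sin((1−f)δ)/sin δ ≈ 3.695, b = sin(fδ)/sin δ ≈ 3.695.
p = a·p₁ + b·p₂ ≈ (-0.708, 0.243, 0.664); φ = arcsin(p_z) ≈ 41.57°, λ = atan2(p_y, p_x) ≈ 161.03°.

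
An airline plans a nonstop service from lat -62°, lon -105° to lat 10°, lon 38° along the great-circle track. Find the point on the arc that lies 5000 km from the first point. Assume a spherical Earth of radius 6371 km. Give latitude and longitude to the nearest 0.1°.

The haversine formula gives a central angle δ ≈ 2.121 rad (121.5°) between the endpoints. The total great-circle distance is δ·R ≈ 2.121 × 6371 ≈ 13511 km, so the target fraction is f = 5000/13511 ≈ 0.370.
Interpolate at f ≈ 0.370 with slerp weights a = sin((1−f)δ)/sin δ ≈ 1.141, b = sin(fδ)/sin δ ≈ 0.829.
p = a·p₁ + b·p₂ ≈ (0.505, -0.015, -0.863); φ = arcsin(p_z) ≈ -59.68°, λ = atan2(p_y, p_x) ≈ -1.67°.

≈ lat -59.7°, lon -1.7°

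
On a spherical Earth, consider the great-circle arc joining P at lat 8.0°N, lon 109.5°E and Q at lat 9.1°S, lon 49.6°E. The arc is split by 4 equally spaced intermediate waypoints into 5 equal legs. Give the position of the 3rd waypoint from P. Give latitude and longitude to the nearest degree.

Convert each endpoint to a unit vector on the sphere (x = cos φ cos λ, y = cos φ sin λ, z = sin φ).
The central angle between the endpoints is δ = arccos(p₁·p₂) ≈ 1.083 rad (62.1°).
Interpolate at f = 3/5 with slerp weights a = sin((1−f)δ)/sin δ ≈ 0.475, b = sin(fδ)/sin δ ≈ 0.685.
p = a·p₁ + b·p₂ ≈ (0.281, 0.959, -0.042); φ = arcsin(p_z) ≈ -2.42°, λ = atan2(p_y, p_x) ≈ 73.65°.

≈ lat 2°S, lon 74°E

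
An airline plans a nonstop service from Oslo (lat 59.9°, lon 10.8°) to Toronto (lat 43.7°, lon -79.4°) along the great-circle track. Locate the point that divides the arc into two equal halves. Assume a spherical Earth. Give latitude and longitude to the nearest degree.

≈ lat 61°, lon -45°

The haversine formula gives a central angle δ ≈ 0.932 rad (53.4°) between the endpoints.
Interpolate at f = 1/2 with slerp weights a = sin((1−f)δ)/sin δ ≈ 0.560, b = sin(fδ)/sin δ ≈ 0.560.
p = a·p₁ + b·p₂ ≈ (0.350, -0.345, 0.871); φ = arcsin(p_z) ≈ 60.55°, λ = atan2(p_y, p_x) ≈ -44.59°.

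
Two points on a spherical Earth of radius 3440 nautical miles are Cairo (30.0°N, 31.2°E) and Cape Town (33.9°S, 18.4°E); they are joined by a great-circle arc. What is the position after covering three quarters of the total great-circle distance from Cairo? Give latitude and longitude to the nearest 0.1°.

Convert each endpoint to a unit vector on the sphere (x = cos φ cos λ, y = cos φ sin λ, z = sin φ).
The central angle between the endpoints is δ = arccos(p₁·p₂) ≈ 1.135 rad (65.0°).
Interpolate at f = 3/4 with slerp weights a = sin((1−f)δ)/sin δ ≈ 0.309, b = sin(fδ)/sin δ ≈ 0.830.
p = a·p₁ + b·p₂ ≈ (0.882, 0.356, -0.308); φ = arcsin(p_z) ≈ -17.96°, λ = atan2(p_y, p_x) ≈ 21.97°.

≈ 18.0°S, 22.0°E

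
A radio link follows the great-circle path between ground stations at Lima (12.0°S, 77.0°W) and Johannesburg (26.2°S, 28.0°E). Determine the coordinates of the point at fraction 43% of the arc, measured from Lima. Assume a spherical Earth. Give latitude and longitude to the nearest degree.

≈ (28°S, 35°W)

Write both endpoints as unit vectors p₁, p₂ with components (cos φ cos λ, cos φ sin λ, sin φ).
The central angle between the endpoints is δ = arccos(p₁·p₂) ≈ 1.707 rad (97.8°).
Interpolate at f = 0.43 with slerp weights a = sin((1−f)δ)/sin δ ≈ 0.834, b = sin(fδ)/sin δ ≈ 0.676.
p = a·p₁ + b·p₂ ≈ (0.719, -0.510, -0.472); φ = arcsin(p_z) ≈ -28.15°, λ = atan2(p_y, p_x) ≈ -35.36°.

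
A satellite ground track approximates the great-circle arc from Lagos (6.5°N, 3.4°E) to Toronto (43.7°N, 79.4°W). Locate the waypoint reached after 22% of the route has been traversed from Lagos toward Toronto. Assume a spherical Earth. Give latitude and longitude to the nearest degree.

Write both endpoints as unit vectors p₁, p₂ with components (cos φ cos λ, cos φ sin λ, sin φ).
The central angle between the endpoints is δ = arccos(p₁·p₂) ≈ 1.402 rad (80.3°).
Interpolate at f = 0.22 with slerp weights a = sin((1−f)δ)/sin δ ≈ 0.901, b = sin(fδ)/sin δ ≈ 0.308.
p = a·p₁ + b·p₂ ≈ (0.935, -0.166, 0.315); φ = arcsin(p_z) ≈ 18.34°, λ = atan2(p_y, p_x) ≈ -10.05°.

≈ 18°N, 10°W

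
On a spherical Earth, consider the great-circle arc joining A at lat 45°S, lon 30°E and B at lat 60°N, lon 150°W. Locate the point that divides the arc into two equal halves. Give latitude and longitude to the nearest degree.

From cos δ = sin φ₁ sin φ₂ + cos φ₁ cos φ₂ cos Δλ, the central angle is δ ≈ 2.880 rad (165.0°).
Interpolate at f = 1/2 with slerp weights a = sin((1−f)δ)/sin δ ≈ 3.831, b = sin(fδ)/sin δ ≈ 3.831.
p = a·p₁ + b·p₂ ≈ (0.687, 0.397, 0.609); φ = arcsin(p_z) ≈ 37.50°, λ = atan2(p_y, p_x) ≈ 30.00°.

≈ lat 37°N, lon 30°E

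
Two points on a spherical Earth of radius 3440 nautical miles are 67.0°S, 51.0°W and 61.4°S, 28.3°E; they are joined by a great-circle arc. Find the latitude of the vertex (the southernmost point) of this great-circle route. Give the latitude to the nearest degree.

≈ 70°S

The great circle lies in the plane with unit normal n̂ = (p₁ × p₂)/|p₁ × p₂|.
Here n̂_z ≈ +0.342; the vertex latitude is φ_max = arccos|n̂_z| ≈ 70.0°.
Check via Clairaut: cos φ_max = |cos φ₁| · sin C = cos(67.0°)·sin(119.0°) ≈ 0.342, again giving ≈ 70.0°.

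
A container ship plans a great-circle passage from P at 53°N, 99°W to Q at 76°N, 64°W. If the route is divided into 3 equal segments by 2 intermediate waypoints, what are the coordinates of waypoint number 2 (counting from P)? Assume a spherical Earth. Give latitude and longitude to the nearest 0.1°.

≈ 69.2°N, 83.6°W

Write both endpoints as unit vectors p₁, p₂ with components (cos φ cos λ, cos φ sin λ, sin φ).
The central angle between the endpoints is δ = arccos(p₁·p₂) ≈ 0.464 rad (26.6°).
Interpolate at f = 2/3 with slerp weights a = sin((1−f)δ)/sin δ ≈ 0.344, b = sin(fδ)/sin δ ≈ 0.680.
p = a·p₁ + b·p₂ ≈ (0.040, -0.353, 0.935); φ = arcsin(p_z) ≈ 69.22°, λ = atan2(p_y, p_x) ≈ -83.57°.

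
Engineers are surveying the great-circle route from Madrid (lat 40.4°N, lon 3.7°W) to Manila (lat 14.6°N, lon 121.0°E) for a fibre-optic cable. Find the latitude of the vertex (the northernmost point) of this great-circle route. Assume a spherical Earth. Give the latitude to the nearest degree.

≈ 51°N

The great circle lies in the plane with unit normal n̂ = (p₁ × p₂)/|p₁ × p₂|.
Here n̂_z ≈ +0.627; the vertex latitude is φ_max = arccos|n̂_z| ≈ 51.2°.
Check via Clairaut: cos φ_max = |cos φ₁| · sin C = cos(40.4°)·sin(55.4°) ≈ 0.627, again giving ≈ 51.2°.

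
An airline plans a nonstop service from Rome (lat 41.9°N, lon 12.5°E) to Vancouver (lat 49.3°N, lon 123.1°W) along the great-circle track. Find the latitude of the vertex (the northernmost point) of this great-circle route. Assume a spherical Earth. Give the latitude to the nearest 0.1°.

The great circle lies in the plane with unit normal n̂ = (p₁ × p₂)/|p₁ × p₂|.
Here n̂_z ≈ -0.344; the vertex latitude is φ_max = arccos|n̂_z| ≈ 69.9°.
Check via Clairaut: cos φ_max = |cos φ₁| · sin C = cos(41.9°)·sin(27.5°) ≈ 0.344, again giving ≈ 69.9°.

≈ 69.9°N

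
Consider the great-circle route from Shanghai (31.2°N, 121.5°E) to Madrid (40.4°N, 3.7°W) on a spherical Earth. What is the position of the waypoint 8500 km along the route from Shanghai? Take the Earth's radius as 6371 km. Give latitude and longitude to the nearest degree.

≈ 51°N, 14°E

The haversine formula gives a central angle δ ≈ 1.611 rad (92.3°) between the endpoints. The total great-circle distance is δ·R ≈ 1.611 × 6371 ≈ 10261 km, so the target fraction is f = 8500/10261 ≈ 0.828.
Interpolate at f ≈ 0.828 with slerp weights a = sin((1−f)δ)/sin δ ≈ 0.273, b = sin(fδ)/sin δ ≈ 0.973.
p = a·p₁ + b·p₂ ≈ (0.617, 0.151, 0.772); φ = arcsin(p_z) ≈ 50.54°, λ = atan2(p_y, p_x) ≈ 13.78°.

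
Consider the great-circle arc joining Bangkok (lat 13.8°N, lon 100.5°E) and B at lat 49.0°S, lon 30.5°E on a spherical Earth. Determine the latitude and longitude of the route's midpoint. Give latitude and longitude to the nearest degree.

Write both endpoints as unit vectors p₁, p₂ with components (cos φ cos λ, cos φ sin λ, sin φ).
The central angle between the endpoints is δ = arccos(p₁·p₂) ≈ 1.533 rad (87.8°).
Interpolate at f = 1/2 with slerp weights a = sin((1−f)δ)/sin δ ≈ 0.694, b = sin(fδ)/sin δ ≈ 0.694.
p = a·p₁ + b·p₂ ≈ (0.270, 0.894, -0.358); φ = arcsin(p_z) ≈ -20.99°, λ = atan2(p_y, p_x) ≈ 73.22°.

≈ lat 21°S, lon 73°E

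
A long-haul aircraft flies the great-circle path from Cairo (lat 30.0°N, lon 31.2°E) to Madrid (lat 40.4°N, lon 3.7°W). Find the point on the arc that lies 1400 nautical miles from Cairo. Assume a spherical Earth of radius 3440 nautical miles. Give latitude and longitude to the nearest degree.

≈ lat 39°N, lon 5°E

The haversine formula gives a central angle δ ≈ 0.526 rad (30.1°) between the endpoints. The total great-circle distance is δ·R ≈ 0.526 × 3440 ≈ 1808 nmi, so the target fraction is f = 1400/1808 ≈ 0.774.
Interpolate at f ≈ 0.774 with slerp weights a = sin((1−f)δ)/sin δ ≈ 0.236, b = sin(fδ)/sin δ ≈ 0.789.
p = a·p₁ + b·p₂ ≈ (0.774, 0.067, 0.629); φ = arcsin(p_z) ≈ 38.99°, λ = atan2(p_y, p_x) ≈ 4.96°.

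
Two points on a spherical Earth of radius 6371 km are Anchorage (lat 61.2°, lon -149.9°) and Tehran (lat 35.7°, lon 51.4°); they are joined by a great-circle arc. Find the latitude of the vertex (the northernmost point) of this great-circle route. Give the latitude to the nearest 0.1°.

≈ 81.7°

The great circle lies in the plane with unit normal n̂ = (p₁ × p₂)/|p₁ × p₂|.
Here n̂_z ≈ -0.144; the vertex latitude is φ_max = arccos|n̂_z| ≈ 81.7°.
Check via Clairaut: cos φ_max = |cos φ₁| · sin C = cos(61.2°)·sin(17.4°) ≈ 0.144, again giving ≈ 81.7°.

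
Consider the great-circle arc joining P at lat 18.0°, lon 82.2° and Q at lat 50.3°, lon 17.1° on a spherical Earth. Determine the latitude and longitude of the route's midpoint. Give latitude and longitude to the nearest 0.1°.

≈ lat 38.6°, lon 56.8°

Write both endpoints as unit vectors p₁, p₂ with components (cos φ cos λ, cos φ sin λ, sin φ).
The central angle between the endpoints is δ = arccos(p₁·p₂) ≈ 1.055 rad (60.4°).
Interpolate at f = 1/2 with slerp weights a = sin((1−f)δ)/sin δ ≈ 0.579, b = sin(fδ)/sin δ ≈ 0.579.
p = a·p₁ + b·p₂ ≈ (0.428, 0.654, 0.624); φ = arcsin(p_z) ≈ 38.61°, λ = atan2(p_y, p_x) ≈ 56.80°.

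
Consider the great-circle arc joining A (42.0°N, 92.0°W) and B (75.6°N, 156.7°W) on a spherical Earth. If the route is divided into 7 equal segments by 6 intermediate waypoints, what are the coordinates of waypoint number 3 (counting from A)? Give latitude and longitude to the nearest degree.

≈ (59°N, 104°W)

Write both endpoints as unit vectors p₁, p₂ with components (cos φ cos λ, cos φ sin λ, sin φ).
The central angle between the endpoints is δ = arccos(p₁·p₂) ≈ 0.757 rad (43.4°).
Interpolate at f = 3/7 with slerp weights a = sin((1−f)δ)/sin δ ≈ 0.610, b = sin(fδ)/sin δ ≈ 0.464.
p = a·p₁ + b·p₂ ≈ (-0.122, -0.499, 0.858); φ = arcsin(p_z) ≈ 59.09°, λ = atan2(p_y, p_x) ≈ -103.72°.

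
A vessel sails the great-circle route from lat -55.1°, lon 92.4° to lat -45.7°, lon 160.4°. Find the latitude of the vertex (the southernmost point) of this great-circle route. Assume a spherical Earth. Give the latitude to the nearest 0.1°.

The great circle lies in the plane with unit normal n̂ = (p₁ × p₂)/|p₁ × p₂|.
Here n̂_z ≈ +0.548; the vertex latitude is φ_max = arccos|n̂_z| ≈ 56.8°.

≈ -56.8°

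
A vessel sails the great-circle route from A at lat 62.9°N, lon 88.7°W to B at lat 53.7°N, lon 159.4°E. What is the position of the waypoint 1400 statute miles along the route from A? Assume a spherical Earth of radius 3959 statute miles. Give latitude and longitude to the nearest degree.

≈ lat 71°N, lon 138°W

Write both endpoints as unit vectors p₁, p₂ with components (cos φ cos λ, cos φ sin λ, sin φ).
The central angle between the endpoints is δ = arccos(p₁·p₂) ≈ 0.906 rad (51.9°). The total great-circle distance is δ·R ≈ 0.906 × 3959 ≈ 3587 mi, so the target fraction is f = 1400/3587 ≈ 0.390.
Interpolate at f ≈ 0.390 with slerp weights a = sin((1−f)δ)/sin δ ≈ 0.667, b = sin(fδ)/sin δ ≈ 0.440.
p = a·p₁ + b·p₂ ≈ (-0.237, -0.212, 0.948); φ = arcsin(p_z) ≈ 71.46°, λ = atan2(p_y, p_x) ≈ -138.18°.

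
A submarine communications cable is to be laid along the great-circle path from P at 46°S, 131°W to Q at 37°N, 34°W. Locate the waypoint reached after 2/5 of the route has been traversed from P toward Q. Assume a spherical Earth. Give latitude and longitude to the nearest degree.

≈ 16°S, 86°W

The haversine formula gives a central angle δ ≈ 2.095 rad (120.0°) between the endpoints.
Interpolate at f = 2/5 with slerp weights a = sin((1−f)δ)/sin δ ≈ 1.099, b = sin(fδ)/sin δ ≈ 0.859.
p = a·p₁ + b·p₂ ≈ (0.068, -0.959, -0.274); φ = arcsin(p_z) ≈ -15.88°, λ = atan2(p_y, p_x) ≈ -85.96°.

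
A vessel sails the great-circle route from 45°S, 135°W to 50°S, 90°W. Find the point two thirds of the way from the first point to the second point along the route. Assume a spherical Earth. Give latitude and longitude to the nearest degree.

≈ 50°S, 106°W

Write both endpoints as unit vectors p₁, p₂ with components (cos φ cos λ, cos φ sin λ, sin φ).
The central angle between the endpoints is δ = arccos(p₁·p₂) ≈ 0.529 rad (30.3°).
Interpolate at f = 2/3 with slerp weights a = sin((1−f)δ)/sin δ ≈ 0.348, b = sin(fδ)/sin δ ≈ 0.684.
p = a·p₁ + b·p₂ ≈ (-0.174, -0.614, -0.770); φ = arcsin(p_z) ≈ -50.36°, λ = atan2(p_y, p_x) ≈ -105.81°.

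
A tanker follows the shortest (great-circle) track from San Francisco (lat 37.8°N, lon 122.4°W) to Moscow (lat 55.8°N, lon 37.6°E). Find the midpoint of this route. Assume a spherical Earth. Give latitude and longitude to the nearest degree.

≈ lat 77°N, lon 86°W

Convert each endpoint to a unit vector on the sphere (x = cos φ cos λ, y = cos φ sin λ, z = sin φ).
The central angle between the endpoints is δ = arccos(p₁·p₂) ≈ 1.481 rad (84.9°).
Interpolate at f = 1/2 with slerp weights a = sin((1−f)δ)/sin δ ≈ 0.677, b = sin(fδ)/sin δ ≈ 0.677.
p = a·p₁ + b·p₂ ≈ (0.015, -0.220, 0.975); φ = arcsin(p_z) ≈ 77.28°, λ = atan2(p_y, p_x) ≈ -86.13°.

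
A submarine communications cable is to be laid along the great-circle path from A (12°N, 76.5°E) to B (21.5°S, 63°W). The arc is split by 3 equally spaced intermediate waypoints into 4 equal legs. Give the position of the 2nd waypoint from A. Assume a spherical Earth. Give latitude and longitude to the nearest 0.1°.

≈ (13.5°S, 10.6°E)

From cos δ = sin φ₁ sin φ₂ + cos φ₁ cos φ₂ cos Δλ, the central angle is δ ≈ 2.447 rad (140.2°).
Interpolate at f = 2/4 with slerp weights a = sin((1−f)δ)/sin δ ≈ 1.469, b = sin(fδ)/sin δ ≈ 1.469.
p = a·p₁ + b·p₂ ≈ (0.956, 0.179, -0.233); φ = arcsin(p_z) ≈ -13.47°, λ = atan2(p_y, p_x) ≈ 10.63°.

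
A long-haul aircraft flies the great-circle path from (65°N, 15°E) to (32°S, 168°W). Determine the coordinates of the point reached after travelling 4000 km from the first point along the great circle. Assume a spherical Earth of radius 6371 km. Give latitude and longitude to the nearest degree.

≈ (79°N, 179°W)

Convert each endpoint to a unit vector on the sphere (x = cos φ cos λ, y = cos φ sin λ, z = sin φ).
The central angle between the endpoints is δ = arccos(p₁·p₂) ≈ 2.565 rad (146.9°). The total great-circle distance is δ·R ≈ 2.565 × 6371 ≈ 16340 km, so the target fraction is f = 4000/16340 ≈ 0.245.
Interpolate at f ≈ 0.245 with slerp weights a = sin((1−f)δ)/sin δ ≈ 1.712, b = sin(fδ)/sin δ ≈ 1.077.
p = a·p₁ + b·p₂ ≈ (-0.195, -0.003, 0.981); φ = arcsin(p_z) ≈ 78.78°, λ = atan2(p_y, p_x) ≈ -179.22°.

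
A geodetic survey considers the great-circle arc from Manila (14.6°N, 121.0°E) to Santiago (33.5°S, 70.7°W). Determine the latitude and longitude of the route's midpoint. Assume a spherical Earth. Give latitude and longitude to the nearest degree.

Convert each endpoint to a unit vector on the sphere (x = cos φ cos λ, y = cos φ sin λ, z = sin φ).
The central angle between the endpoints is δ = arccos(p₁·p₂) ≈ 2.763 rad (158.3°).
Interpolate at f = 1/2 with slerp weights a = sin((1−f)δ)/sin δ ≈ 2.660, b = sin(fδ)/sin δ ≈ 2.660.
p = a·p₁ + b·p₂ ≈ (-0.593, 0.113, -0.798); φ = arcsin(p_z) ≈ -52.90°, λ = atan2(p_y, p_x) ≈ 169.21°.

≈ 53°S, 169°E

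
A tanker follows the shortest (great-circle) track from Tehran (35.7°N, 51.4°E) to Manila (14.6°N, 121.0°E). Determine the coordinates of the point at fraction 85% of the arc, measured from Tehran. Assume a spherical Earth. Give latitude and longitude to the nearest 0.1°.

≈ 19.7°N, 112.3°E

The haversine formula gives a central angle δ ≈ 1.136 rad (65.1°) between the endpoints.
Interpolate at f = 0.85 with slerp weights a = sin((1−f)δ)/sin δ ≈ 0.187, b = sin(fδ)/sin δ ≈ 0.907.
p = a·p₁ + b·p₂ ≈ (-0.357, 0.871, 0.338); φ = arcsin(p_z) ≈ 19.74°, λ = atan2(p_y, p_x) ≈ 112.30°.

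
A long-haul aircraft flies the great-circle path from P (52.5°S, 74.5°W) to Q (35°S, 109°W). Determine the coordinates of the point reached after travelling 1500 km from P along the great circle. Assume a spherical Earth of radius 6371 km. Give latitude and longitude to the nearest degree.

Write both endpoints as unit vectors p₁, p₂ with components (cos φ cos λ, cos φ sin λ, sin φ).
The central angle between the endpoints is δ = arccos(p₁·p₂) ≈ 0.524 rad (30.0°). The total great-circle distance is δ·R ≈ 0.524 × 6371 ≈ 3336 km, so the target fraction is f = 1500/3336 ≈ 0.450.
Interpolate at f ≈ 0.450 with slerp weights a = sin((1−f)δ)/sin δ ≈ 0.568, b = sin(fδ)/sin δ ≈ 0.467.
p = a·p₁ + b·p₂ ≈ (-0.032, -0.695, -0.719); φ = arcsin(p_z) ≈ -45.93°, λ = atan2(p_y, p_x) ≈ -92.63°.

≈ (46°S, 93°W)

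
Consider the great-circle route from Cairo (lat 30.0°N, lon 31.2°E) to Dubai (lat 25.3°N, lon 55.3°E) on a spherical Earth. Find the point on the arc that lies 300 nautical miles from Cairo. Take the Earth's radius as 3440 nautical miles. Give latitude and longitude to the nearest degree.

Write both endpoints as unit vectors p₁, p₂ with components (cos φ cos λ, cos φ sin λ, sin φ).
The central angle between the endpoints is δ = arccos(p₁·p₂) ≈ 0.381 rad (21.8°). The total great-circle distance is δ·R ≈ 0.381 × 3440 ≈ 1310 nmi, so the target fraction is f = 300/1310 ≈ 0.229.
Interpolate at f ≈ 0.229 with slerp weights a = sin((1−f)δ)/sin δ ≈ 0.779, b = sin(fδ)/sin δ ≈ 0.234.
p = a·p₁ + b·p₂ ≈ (0.697, 0.524, 0.489); φ = arcsin(p_z) ≈ 29.31°, λ = atan2(p_y, p_x) ≈ 36.89°.

≈ lat 29°N, lon 37°E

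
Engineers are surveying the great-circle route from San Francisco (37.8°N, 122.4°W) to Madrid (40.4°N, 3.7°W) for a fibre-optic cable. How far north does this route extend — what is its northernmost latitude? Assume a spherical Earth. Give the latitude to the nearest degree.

≈ 58°N

The great circle lies in the plane with unit normal n̂ = (p₁ × p₂)/|p₁ × p₂|.
Here n̂_z ≈ +0.531; the vertex latitude is φ_max = arccos|n̂_z| ≈ 57.9°.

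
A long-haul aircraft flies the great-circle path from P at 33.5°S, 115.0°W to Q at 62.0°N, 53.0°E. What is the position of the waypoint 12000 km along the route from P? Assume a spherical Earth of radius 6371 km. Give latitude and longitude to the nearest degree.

≈ 71°N, 79°W

The haversine formula gives a central angle δ ≈ 2.627 rad (150.5°) between the endpoints. The total great-circle distance is δ·R ≈ 2.627 × 6371 ≈ 16734 km, so the target fraction is f = 12000/16734 ≈ 0.717.
Interpolate at f ≈ 0.717 with slerp weights a = sin((1−f)δ)/sin δ ≈ 1.373, b = sin(fδ)/sin δ ≈ 1.932.
p = a·p₁ + b·p₂ ≈ (0.062, -0.314, 0.948); φ = arcsin(p_z) ≈ 71.35°, λ = atan2(p_y, p_x) ≈ -78.86°.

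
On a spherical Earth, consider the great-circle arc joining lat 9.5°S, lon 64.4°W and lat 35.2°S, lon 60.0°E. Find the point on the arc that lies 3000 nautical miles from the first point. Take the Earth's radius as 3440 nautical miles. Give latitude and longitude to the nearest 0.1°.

Convert each endpoint to a unit vector on the sphere (x = cos φ cos λ, y = cos φ sin λ, z = sin φ).
The central angle between the endpoints is δ = arccos(p₁·p₂) ≈ 1.939 rad (111.1°). The total great-circle distance is δ·R ≈ 1.939 × 3440 ≈ 6671 nmi, so the target fraction is f = 3000/6671 ≈ 0.450.
Interpolate at f ≈ 0.450 with slerp weights a = sin((1−f)δ)/sin δ ≈ 0.939, b = sin(fδ)/sin δ ≈ 0.821.
p = a·p₁ + b·p₂ ≈ (0.735, -0.254, -0.628); φ = arcsin(p_z) ≈ -38.91°, λ = atan2(p_y, p_x) ≈ -19.07°.

≈ lat 38.9°S, lon 19.1°W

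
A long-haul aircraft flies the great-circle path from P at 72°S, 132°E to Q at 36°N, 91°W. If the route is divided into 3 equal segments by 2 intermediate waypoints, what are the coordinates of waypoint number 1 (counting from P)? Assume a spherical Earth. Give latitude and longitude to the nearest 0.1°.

≈ 51.9°S, 121.6°W

Write both endpoints as unit vectors p₁, p₂ with components (cos φ cos λ, cos φ sin λ, sin φ).
The central angle between the endpoints is δ = arccos(p₁·p₂) ≈ 2.407 rad (137.9°).
Interpolate at f = 1/3 with slerp weights a = sin((1−f)δ)/sin δ ≈ 1.490, b = sin(fδ)/sin δ ≈ 1.072.
p = a·p₁ + b·p₂ ≈ (-0.323, -0.525, -0.787); φ = arcsin(p_z) ≈ -51.94°, λ = atan2(p_y, p_x) ≈ -121.63°.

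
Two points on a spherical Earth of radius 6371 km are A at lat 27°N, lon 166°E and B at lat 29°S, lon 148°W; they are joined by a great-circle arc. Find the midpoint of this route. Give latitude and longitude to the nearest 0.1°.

Convert each endpoint to a unit vector on the sphere (x = cos φ cos λ, y = cos φ sin λ, z = sin φ).
The central angle between the endpoints is δ = arccos(p₁·p₂) ≈ 1.244 rad (71.3°).
Interpolate at f = 1/2 with slerp weights a = sin((1−f)δ)/sin δ ≈ 0.615, b = sin(fδ)/sin δ ≈ 0.615.
p = a·p₁ + b·p₂ ≈ (-0.988, -0.153, -0.019); φ = arcsin(p_z) ≈ -1.09°, λ = atan2(p_y, p_x) ≈ -171.23°.

≈ lat 1.1°S, lon 171.2°W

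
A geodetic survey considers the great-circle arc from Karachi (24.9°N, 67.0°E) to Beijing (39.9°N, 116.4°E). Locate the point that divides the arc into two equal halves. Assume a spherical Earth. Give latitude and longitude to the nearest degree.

The haversine formula gives a central angle δ ≈ 0.763 rad (43.7°) between the endpoints.
Interpolate at f = 1/2 with slerp weights a = sin((1−f)δ)/sin δ ≈ 0.539, b = sin(fδ)/sin δ ≈ 0.539.
p = a·p₁ + b·p₂ ≈ (0.007, 0.820, 0.572); φ = arcsin(p_z) ≈ 34.92°, λ = atan2(p_y, p_x) ≈ 89.50°.

≈ 35°N, 89°E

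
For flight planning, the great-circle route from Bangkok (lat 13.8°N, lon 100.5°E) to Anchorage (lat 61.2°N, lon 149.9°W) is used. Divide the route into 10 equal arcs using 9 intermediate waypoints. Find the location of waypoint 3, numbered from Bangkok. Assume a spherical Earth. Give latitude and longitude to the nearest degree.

From cos δ = sin φ₁ sin φ₂ + cos φ₁ cos φ₂ cos Δλ, the central angle is δ ≈ 1.519 rad (87.0°).
Interpolate at f = 3/10 with slerp weights a = sin((1−f)δ)/sin δ ≈ 0.875, b = sin(fδ)/sin δ ≈ 0.441.
p = a·p₁ + b·p₂ ≈ (-0.339, 0.729, 0.595); φ = arcsin(p_z) ≈ 36.50°, λ = atan2(p_y, p_x) ≈ 114.90°.

≈ lat 37°N, lon 115°E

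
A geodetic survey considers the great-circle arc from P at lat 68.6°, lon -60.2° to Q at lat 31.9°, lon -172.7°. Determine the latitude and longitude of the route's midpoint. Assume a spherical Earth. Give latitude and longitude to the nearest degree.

≈ lat 62°, lon -147°

Convert each endpoint to a unit vector on the sphere (x = cos φ cos λ, y = cos φ sin λ, z = sin φ).
The central angle between the endpoints is δ = arccos(p₁·p₂) ≈ 1.188 rad (68.1°).
Interpolate at f = 1/2 with slerp weights a = sin((1−f)δ)/sin δ ≈ 0.603, b = sin(fδ)/sin δ ≈ 0.603.
p = a·p₁ + b·p₂ ≈ (-0.399, -0.256, 0.881); φ = arcsin(p_z) ≈ 61.71°, λ = atan2(p_y, p_x) ≈ -147.28°.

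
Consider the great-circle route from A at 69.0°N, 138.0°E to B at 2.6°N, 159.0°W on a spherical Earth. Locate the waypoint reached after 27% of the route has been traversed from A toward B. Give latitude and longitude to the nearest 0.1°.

≈ 54.8°N, 172.6°E

From cos δ = sin φ₁ sin φ₂ + cos φ₁ cos φ₂ cos Δλ, the central angle is δ ≈ 1.364 rad (78.2°).
Interpolate at f = 0.27 with slerp weights a = sin((1−f)δ)/sin δ ≈ 0.858, b = sin(fδ)/sin δ ≈ 0.368.
p = a·p₁ + b·p₂ ≈ (-0.572, 0.074, 0.817); φ = arcsin(p_z) ≈ 54.81°, λ = atan2(p_y, p_x) ≈ 172.63°.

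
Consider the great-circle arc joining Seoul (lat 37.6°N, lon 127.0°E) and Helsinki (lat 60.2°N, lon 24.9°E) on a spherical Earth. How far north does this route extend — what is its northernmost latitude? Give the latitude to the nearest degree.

The great circle lies in the plane with unit normal n̂ = (p₁ × p₂)/|p₁ × p₂|.
Here n̂_z ≈ -0.430; the vertex latitude is φ_max = arccos|n̂_z| ≈ 64.5°.
Check via Clairaut: cos φ_max = |cos φ₁| · sin C = cos(37.6°)·sin(32.9°) ≈ 0.430, again giving ≈ 64.5°.

≈ 65°N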